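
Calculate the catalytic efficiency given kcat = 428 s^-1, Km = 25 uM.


Catalytic efficiency = kcat / Km
= 428 / 25
= 17.12 uM^-1*s^-1

17.12 uM^-1*s^-1


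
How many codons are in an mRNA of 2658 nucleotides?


codons = nucleotides / 3
codons = 2658 / 3 = 886

886


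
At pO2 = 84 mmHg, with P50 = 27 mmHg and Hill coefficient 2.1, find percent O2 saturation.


Y = pO2^n / (P50^n + pO2^n)
Y = 84^2.1 / (27^2.1 + 84^2.1)
Y = 91.56%

91.56%


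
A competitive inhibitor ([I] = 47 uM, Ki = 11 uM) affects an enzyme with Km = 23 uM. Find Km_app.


Km_app = Km * (1 + [I]/Ki)
Km_app = 23 * (1 + 47/11)
Km_app = 121.2727 uM

121.2727 uM


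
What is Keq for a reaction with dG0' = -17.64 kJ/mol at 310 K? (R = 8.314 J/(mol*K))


Keq = exp(-dG0 * 1000 / (R * T))
Keq = exp(-(-17.64) * 1000 / (8.314 * 310))
Keq = 938.484

938.484


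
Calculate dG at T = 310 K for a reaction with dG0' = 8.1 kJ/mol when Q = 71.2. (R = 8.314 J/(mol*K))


dG = dG0' + RT * ln(Q) / 1000
dG = 8.1 + 8.314 * 310 * ln(71.2) / 1000
dG = 19.0936 kJ/mol

19.0936 kJ/mol


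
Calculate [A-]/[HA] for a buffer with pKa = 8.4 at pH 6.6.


[A-]/[HA] = 10^(pH - pKa)
= 10^(6.6 - 8.4)
= 0.0158

0.0158


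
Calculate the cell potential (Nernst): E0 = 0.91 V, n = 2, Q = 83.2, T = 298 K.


E = E0 - (RT/nF) * ln(Q)
E = 0.91 - (8.314 * 298 / (2 * 96485)) * ln(83.2)
E = 0.8532 V

0.8532 V


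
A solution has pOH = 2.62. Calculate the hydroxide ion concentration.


[OH-] = 10^(-pOH)
[OH-] = 10^(-2.62)
[OH-] = 0.0024 M

0.0024 M


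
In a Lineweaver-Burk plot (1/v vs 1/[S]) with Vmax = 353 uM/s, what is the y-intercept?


y-intercept = 1/Vmax
= 1/353
= 0.0028 s/uM

0.0028 s/uM


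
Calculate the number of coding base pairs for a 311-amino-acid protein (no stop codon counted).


Each amino acid = 1 codon = 3 bp
bp = 311 * 3 = 933 bp

933 bp


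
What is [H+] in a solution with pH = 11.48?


[H+] = 10^(-pH)
[H+] = 10^(-11.48)
[H+] = 3.311e-12 M

3.311e-12 M


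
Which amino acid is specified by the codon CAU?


Standard genetic code lookup.
Codon CAU -> His

His


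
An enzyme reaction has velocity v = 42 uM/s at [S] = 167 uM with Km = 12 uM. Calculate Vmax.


Vmax = v * (Km + [S]) / [S]
Vmax = 42 * (12 + 167) / 167
Vmax = 45.018 uM/s

45.018 uM/s


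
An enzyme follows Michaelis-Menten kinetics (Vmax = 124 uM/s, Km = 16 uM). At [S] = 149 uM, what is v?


v = Vmax * [S] / (Km + [S])
v = 124 * 149 / (16 + 149)
v = 111.9758 uM/s

111.9758 uM/s


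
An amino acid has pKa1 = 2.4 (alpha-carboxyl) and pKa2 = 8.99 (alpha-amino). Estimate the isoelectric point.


pI = (pKa1 + pKa2) / 2
pI = (2.4 + 8.99) / 2
pI = 5.695

5.695


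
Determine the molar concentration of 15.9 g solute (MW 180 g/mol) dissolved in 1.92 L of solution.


C = (mass / MW) / volume
C = (15.9 / 180) / 1.92
C = 0.046 M

0.046 M


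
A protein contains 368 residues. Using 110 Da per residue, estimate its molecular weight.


MW = n_residues * 110 Da
MW = 368 * 110
MW = 40480 Da

40480 Da


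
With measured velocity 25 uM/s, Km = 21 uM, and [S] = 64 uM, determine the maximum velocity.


Vmax = v * (Km + [S]) / [S]
Vmax = 25 * (21 + 64) / 64
Vmax = 33.2031 uM/s

33.2031 uM/s


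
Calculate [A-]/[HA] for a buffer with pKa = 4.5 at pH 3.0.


[A-]/[HA] = 10^(pH - pKa)
= 10^(3.0 - 4.5)
= 0.0316

0.0316


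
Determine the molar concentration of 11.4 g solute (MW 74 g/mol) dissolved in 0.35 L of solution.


C = (mass / MW) / volume
C = (11.4 / 74) / 0.35
C = 0.4402 M

0.4402 M


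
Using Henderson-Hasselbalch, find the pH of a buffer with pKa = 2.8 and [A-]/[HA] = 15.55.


pH = pKa + log10([A-]/[HA])
pH = 2.8 + log10(15.55)
pH = 3.9917

3.9917


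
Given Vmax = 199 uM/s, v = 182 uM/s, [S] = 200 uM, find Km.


Km = [S] * (Vmax - v) / v
Km = 200 * (199 - 182) / 182
Km = 18.6813 uM

18.6813 uM


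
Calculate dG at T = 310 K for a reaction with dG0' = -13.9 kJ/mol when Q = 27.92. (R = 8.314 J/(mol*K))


dG = dG0' + RT * ln(Q) / 1000
dG = -13.9 + 8.314 * 310 * ln(27.92) / 1000
dG = -5.3192 kJ/mol

-5.3192 kJ/mol


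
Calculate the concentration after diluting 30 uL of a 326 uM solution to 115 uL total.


C2 = C1 * V1 / V2
C2 = 326 * 30 / 115
C2 = 85.0435 uM

85.0435 uM


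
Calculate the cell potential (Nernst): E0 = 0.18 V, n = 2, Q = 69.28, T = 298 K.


E = E0 - (RT/nF) * ln(Q)
E = 0.18 - (8.314 * 298 / (2 * 96485)) * ln(69.28)
E = 0.1256 V

0.1256 V


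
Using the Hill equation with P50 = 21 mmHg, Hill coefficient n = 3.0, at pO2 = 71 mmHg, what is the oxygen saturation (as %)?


Y = pO2^n / (P50^n + pO2^n)
Y = 71^3.0 / (21^3.0 + 71^3.0)
Y = 97.48%

97.48%


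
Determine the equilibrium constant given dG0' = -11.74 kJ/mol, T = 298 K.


Keq = exp(-dG0 * 1000 / (R * T))
Keq = exp(-(-11.74) * 1000 / (8.314 * 298))
Keq = 114.2638

114.2638


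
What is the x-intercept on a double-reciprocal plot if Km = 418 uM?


x-intercept = -1/Km
= -1/418
= -0.0024 1/uM

-0.0024 1/uM


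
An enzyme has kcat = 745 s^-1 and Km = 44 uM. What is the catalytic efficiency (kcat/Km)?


Catalytic efficiency = kcat / Km
= 745 / 44
= 16.9318 uM^-1*s^-1

16.9318 uM^-1*s^-1


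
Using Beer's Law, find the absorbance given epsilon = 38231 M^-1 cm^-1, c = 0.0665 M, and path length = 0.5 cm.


A = epsilon * c * l
A = 38231 * 0.0665 * 0.5
A = 1271.1807

1271.1807


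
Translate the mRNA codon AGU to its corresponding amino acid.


Standard genetic code lookup.
Codon AGU -> Ser

Ser


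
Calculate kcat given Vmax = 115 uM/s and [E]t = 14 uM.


kcat = Vmax / [E]t
kcat = 115 / 14
kcat = 8.2143 s^-1

8.2143 s^-1


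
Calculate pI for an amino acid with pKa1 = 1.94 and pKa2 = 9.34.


pI = (pKa1 + pKa2) / 2
pI = (1.94 + 9.34) / 2
pI = 5.64

5.64


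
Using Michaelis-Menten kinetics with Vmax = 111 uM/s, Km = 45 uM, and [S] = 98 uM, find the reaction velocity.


v = Vmax * [S] / (Km + [S])
v = 111 * 98 / (45 + 98)
v = 76.0699 uM/s

76.0699 uM/s


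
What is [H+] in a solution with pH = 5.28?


[H+] = 10^(-pH)
[H+] = 10^(-5.28)
[H+] = 5.248e-06 M

5.248e-06 M


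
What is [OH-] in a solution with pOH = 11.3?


[OH-] = 10^(-pOH)
[OH-] = 10^(-11.3)
[OH-] = 5.012e-12 M

5.012e-12 M


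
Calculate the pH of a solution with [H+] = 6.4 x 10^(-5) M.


pH = -log10([H+])
pH = -log10(6.4 x 10^(-5))
pH = 4.1938

4.1938


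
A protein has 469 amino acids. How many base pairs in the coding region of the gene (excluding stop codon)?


Each amino acid = 1 codon = 3 bp
bp = 469 * 3 = 1407 bp

1407 bp


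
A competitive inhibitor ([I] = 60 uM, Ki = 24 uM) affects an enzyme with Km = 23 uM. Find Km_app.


Km_app = Km * (1 + [I]/Ki)
Km_app = 23 * (1 + 60/24)
Km_app = 80.5 uM

80.5 uM


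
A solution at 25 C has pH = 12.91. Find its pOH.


pOH = 14 - pH
pOH = 14 - 12.91
pOH = 1.09

1.09


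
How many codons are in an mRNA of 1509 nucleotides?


codons = nucleotides / 3
codons = 1509 / 3 = 503

503


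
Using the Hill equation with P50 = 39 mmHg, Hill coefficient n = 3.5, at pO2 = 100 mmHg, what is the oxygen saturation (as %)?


Y = pO2^n / (P50^n + pO2^n)
Y = 100^3.5 / (39^3.5 + 100^3.5)
Y = 96.43%

96.43%


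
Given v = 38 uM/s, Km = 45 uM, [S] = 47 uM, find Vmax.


Vmax = v * (Km + [S]) / [S]
Vmax = 38 * (45 + 47) / 47
Vmax = 74.383 uM/s

74.383 uM/s


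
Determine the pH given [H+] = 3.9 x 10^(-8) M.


pH = -log10([H+])
pH = -log10(3.9 x 10^(-8))
pH = 7.4089

7.4089


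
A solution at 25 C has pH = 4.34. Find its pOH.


pOH = 14 - pH
pOH = 14 - 4.34
pOH = 9.66

9.66


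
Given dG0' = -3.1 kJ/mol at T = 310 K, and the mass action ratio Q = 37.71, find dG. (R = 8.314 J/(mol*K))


dG = dG0' + RT * ln(Q) / 1000
dG = -3.1 + 8.314 * 310 * ln(37.71) / 1000
dG = 6.2556 kJ/mol

6.2556 kJ/mol


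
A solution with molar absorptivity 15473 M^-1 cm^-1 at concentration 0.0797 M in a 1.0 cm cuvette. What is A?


A = epsilon * c * l
A = 15473 * 0.0797 * 1.0
A = 1233.1981

1233.1981


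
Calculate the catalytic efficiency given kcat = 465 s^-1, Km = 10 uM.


Catalytic efficiency = kcat / Km
= 465 / 10
= 46.5 uM^-1*s^-1

46.5 uM^-1*s^-1


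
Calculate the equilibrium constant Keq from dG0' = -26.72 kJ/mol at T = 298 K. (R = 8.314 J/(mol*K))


Keq = exp(-dG0 * 1000 / (R * T))
Keq = exp(-(-26.72) * 1000 / (8.314 * 298))
Keq = 48279.01

48279.01


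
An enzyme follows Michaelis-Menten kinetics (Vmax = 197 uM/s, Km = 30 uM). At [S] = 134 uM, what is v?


v = Vmax * [S] / (Km + [S])
v = 197 * 134 / (30 + 134)
v = 160.9634 uM/s

160.9634 uM/s


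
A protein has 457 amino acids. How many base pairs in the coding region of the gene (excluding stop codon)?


Each amino acid = 1 codon = 3 bp
bp = 457 * 3 = 1371 bp

1371 bp


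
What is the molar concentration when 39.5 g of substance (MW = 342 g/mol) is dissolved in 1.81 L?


C = (mass / MW) / volume
C = (39.5 / 342) / 1.81
C = 0.0638 M

0.0638 M


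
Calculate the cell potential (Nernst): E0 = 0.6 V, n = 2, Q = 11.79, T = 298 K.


E = E0 - (RT/nF) * ln(Q)
E = 0.6 - (8.314 * 298 / (2 * 96485)) * ln(11.79)
E = 0.5683 V

0.5683 V


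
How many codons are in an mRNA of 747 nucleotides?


codons = nucleotides / 3
codons = 747 / 3 = 249

249


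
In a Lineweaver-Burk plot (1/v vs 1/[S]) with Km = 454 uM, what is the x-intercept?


x-intercept = -1/Km
= -1/454
= -0.0022 1/uM

-0.0022 1/uM


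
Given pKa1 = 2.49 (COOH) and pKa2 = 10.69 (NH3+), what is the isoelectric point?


pI = (pKa1 + pKa2) / 2
pI = (2.49 + 10.69) / 2
pI = 6.59

6.59


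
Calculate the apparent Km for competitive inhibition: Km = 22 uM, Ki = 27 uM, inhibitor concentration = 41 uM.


Km_app = Km * (1 + [I]/Ki)
Km_app = 22 * (1 + 41/27)
Km_app = 55.4074 uM

55.4074 uM


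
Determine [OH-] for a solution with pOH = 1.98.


[OH-] = 10^(-pOH)
[OH-] = 10^(-1.98)
[OH-] = 0.0105 M

0.0105 M


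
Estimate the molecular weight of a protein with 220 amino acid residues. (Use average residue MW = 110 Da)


MW = n_residues * 110 Da
MW = 220 * 110
MW = 24200 Da

24200 Da


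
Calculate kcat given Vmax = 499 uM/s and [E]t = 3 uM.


kcat = Vmax / [E]t
kcat = 499 / 3
kcat = 166.3333 s^-1

166.3333 s^-1


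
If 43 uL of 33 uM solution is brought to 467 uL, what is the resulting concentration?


C2 = C1 * V1 / V2
C2 = 33 * 43 / 467
C2 = 3.0385 uM

3.0385 uM


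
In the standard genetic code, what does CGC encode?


Standard genetic code lookup.
Codon CGC -> Arg

Arg


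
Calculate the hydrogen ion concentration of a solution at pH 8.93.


[H+] = 10^(-pH)
[H+] = 10^(-8.93)
[H+] = 1.175e-09 M

1.175e-09 M


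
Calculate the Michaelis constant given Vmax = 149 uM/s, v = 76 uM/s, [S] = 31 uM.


Km = [S] * (Vmax - v) / v
Km = 31 * (149 - 76) / 76
Km = 29.7763 uM

29.7763 uM


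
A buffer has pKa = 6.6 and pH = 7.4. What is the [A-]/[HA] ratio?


[A-]/[HA] = 10^(pH - pKa)
= 10^(7.4 - 6.6)
= 6.3096

6.3096


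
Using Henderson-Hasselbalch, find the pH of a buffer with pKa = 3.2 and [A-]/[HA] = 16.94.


pH = pKa + log10([A-]/[HA])
pH = 3.2 + log10(16.94)
pH = 4.4289

4.4289


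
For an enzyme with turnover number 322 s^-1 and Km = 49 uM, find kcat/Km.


Catalytic efficiency = kcat / Km
= 322 / 49
= 6.5714 uM^-1*s^-1

6.5714 uM^-1*s^-1


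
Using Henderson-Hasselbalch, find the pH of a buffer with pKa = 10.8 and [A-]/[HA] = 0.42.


pH = pKa + log10([A-]/[HA])
pH = 10.8 + log10(0.42)
pH = 10.4232

10.4232


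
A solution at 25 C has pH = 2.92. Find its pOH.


pOH = 14 - pH
pOH = 14 - 2.92
pOH = 11.08

11.08


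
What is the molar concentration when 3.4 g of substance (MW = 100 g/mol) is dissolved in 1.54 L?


C = (mass / MW) / volume
C = (3.4 / 100) / 1.54
C = 0.0221 M

0.0221 M


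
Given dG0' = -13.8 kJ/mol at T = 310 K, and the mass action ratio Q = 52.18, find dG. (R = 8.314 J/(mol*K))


dG = dG0' + RT * ln(Q) / 1000
dG = -13.8 + 8.314 * 310 * ln(52.18) / 1000
dG = -3.6074 kJ/mol

-3.6074 kJ/mol


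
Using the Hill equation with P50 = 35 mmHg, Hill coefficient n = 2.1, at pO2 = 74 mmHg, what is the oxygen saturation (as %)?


Y = pO2^n / (P50^n + pO2^n)
Y = 74^2.1 / (35^2.1 + 74^2.1)
Y = 82.81%

82.81%


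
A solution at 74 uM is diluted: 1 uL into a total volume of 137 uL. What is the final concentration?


C2 = C1 * V1 / V2
C2 = 74 * 1 / 137
C2 = 0.5401 uM

0.5401 uM


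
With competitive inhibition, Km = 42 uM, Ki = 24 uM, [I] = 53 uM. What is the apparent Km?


Km_app = Km * (1 + [I]/Ki)
Km_app = 42 * (1 + 53/24)
Km_app = 134.75 uM

134.75 uM


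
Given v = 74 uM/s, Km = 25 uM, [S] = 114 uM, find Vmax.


Vmax = v * (Km + [S]) / [S]
Vmax = 74 * (25 + 114) / 114
Vmax = 90.2281 uM/s

90.2281 uM/s


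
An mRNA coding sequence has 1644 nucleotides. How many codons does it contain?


codons = nucleotides / 3
codons = 1644 / 3 = 548

548


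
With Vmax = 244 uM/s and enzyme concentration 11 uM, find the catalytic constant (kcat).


kcat = Vmax / [E]t
kcat = 244 / 11
kcat = 22.1818 s^-1

22.1818 s^-1


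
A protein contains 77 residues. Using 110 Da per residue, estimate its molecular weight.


MW = n_residues * 110 Da
MW = 77 * 110
MW = 8470 Da

8470 Da


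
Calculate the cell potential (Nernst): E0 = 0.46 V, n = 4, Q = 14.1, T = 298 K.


E = E0 - (RT/nF) * ln(Q)
E = 0.46 - (8.314 * 298 / (4 * 96485)) * ln(14.1)
E = 0.443 V

0.443 V


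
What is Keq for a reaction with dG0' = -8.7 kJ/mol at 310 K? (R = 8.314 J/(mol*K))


Keq = exp(-dG0 * 1000 / (R * T))
Keq = exp(-(-8.7) * 1000 / (8.314 * 310))
Keq = 29.241

29.241


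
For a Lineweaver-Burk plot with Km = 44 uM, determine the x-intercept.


x-intercept = -1/Km
= -1/44
= -0.0227 1/uM

-0.0227 1/uM


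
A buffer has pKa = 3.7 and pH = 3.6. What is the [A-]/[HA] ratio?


[A-]/[HA] = 10^(pH - pKa)
= 10^(3.6 - 3.7)
= 0.7943

0.7943


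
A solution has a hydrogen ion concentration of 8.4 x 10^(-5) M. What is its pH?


pH = -log10([H+])
pH = -log10(8.4 x 10^(-5))
pH = 4.0757

4.0757


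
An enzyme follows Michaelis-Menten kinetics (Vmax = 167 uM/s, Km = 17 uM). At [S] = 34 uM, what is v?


v = Vmax * [S] / (Km + [S])
v = 167 * 34 / (17 + 34)
v = 111.3333 uM/s

111.3333 uM/s


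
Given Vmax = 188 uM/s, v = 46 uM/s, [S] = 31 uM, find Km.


Km = [S] * (Vmax - v) / v
Km = 31 * (188 - 46) / 46
Km = 95.6957 uM

95.6957 uM


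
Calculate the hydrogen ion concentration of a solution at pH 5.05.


[H+] = 10^(-pH)
[H+] = 10^(-5.05)
[H+] = 8.913e-06 M

8.913e-06 M


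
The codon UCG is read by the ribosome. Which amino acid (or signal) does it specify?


Standard genetic code lookup.
Codon UCG -> Ser

Ser


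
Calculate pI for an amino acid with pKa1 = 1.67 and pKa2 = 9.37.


pI = (pKa1 + pKa2) / 2
pI = (1.67 + 9.37) / 2
pI = 5.52

5.52


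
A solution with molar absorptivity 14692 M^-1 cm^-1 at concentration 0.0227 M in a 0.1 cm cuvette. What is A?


A = epsilon * c * l
A = 14692 * 0.0227 * 0.1
A = 33.3508

33.3508


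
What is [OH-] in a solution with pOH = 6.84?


[OH-] = 10^(-pOH)
[OH-] = 10^(-6.84)
[OH-] = 1.445e-07 M

1.445e-07 M


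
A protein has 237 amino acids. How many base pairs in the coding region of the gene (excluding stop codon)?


Each amino acid = 1 codon = 3 bp
bp = 237 * 3 = 711 bp

711 bp


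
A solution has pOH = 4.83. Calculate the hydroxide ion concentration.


[OH-] = 10^(-pOH)
[OH-] = 10^(-4.83)
[OH-] = 1.479e-05 M

1.479e-05 M


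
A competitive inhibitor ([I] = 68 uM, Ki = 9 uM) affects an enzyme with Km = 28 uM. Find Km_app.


Km_app = Km * (1 + [I]/Ki)
Km_app = 28 * (1 + 68/9)
Km_app = 239.5556 uM

239.5556 uM


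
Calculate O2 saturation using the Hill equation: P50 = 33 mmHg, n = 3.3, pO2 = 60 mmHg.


Y = pO2^n / (P50^n + pO2^n)
Y = 60^3.3 / (33^3.3 + 60^3.3)
Y = 87.79%

87.79%


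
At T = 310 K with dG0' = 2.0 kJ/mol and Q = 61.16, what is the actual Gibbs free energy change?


dG = dG0' + RT * ln(Q) / 1000
dG = 2.0 + 8.314 * 310 * ln(61.16) / 1000
dG = 12.6019 kJ/mol

12.6019 kJ/mol


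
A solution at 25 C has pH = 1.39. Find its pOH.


pOH = 14 - pH
pOH = 14 - 1.39
pOH = 12.61

12.61


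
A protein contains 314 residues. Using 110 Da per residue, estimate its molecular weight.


MW = n_residues * 110 Da
MW = 314 * 110
MW = 34540 Da

34540 Da


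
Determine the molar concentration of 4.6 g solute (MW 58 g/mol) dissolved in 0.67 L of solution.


C = (mass / MW) / volume
C = (4.6 / 58) / 0.67
C = 0.1184 M

0.1184 M


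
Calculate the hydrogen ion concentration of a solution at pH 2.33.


[H+] = 10^(-pH)
[H+] = 10^(-2.33)
[H+] = 0.0047 M

0.0047 M


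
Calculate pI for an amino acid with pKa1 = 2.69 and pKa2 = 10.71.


pI = (pKa1 + pKa2) / 2
pI = (2.69 + 10.71) / 2
pI = 6.7

6.7


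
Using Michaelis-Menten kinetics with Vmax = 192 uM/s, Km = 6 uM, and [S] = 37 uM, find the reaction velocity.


v = Vmax * [S] / (Km + [S])
v = 192 * 37 / (6 + 37)
v = 165.2093 uM/s

165.2093 uM/s


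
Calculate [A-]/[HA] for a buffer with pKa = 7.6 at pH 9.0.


[A-]/[HA] = 10^(pH - pKa)
= 10^(9.0 - 7.6)
= 25.1189

25.1189


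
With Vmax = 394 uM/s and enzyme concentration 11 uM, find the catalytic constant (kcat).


kcat = Vmax / [E]t
kcat = 394 / 11
kcat = 35.8182 s^-1

35.8182 s^-1


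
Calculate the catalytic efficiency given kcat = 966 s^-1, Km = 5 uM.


Catalytic efficiency = kcat / Km
= 966 / 5
= 193.2 uM^-1*s^-1

193.2 uM^-1*s^-1


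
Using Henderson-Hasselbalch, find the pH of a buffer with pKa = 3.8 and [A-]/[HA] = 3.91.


pH = pKa + log10([A-]/[HA])
pH = 3.8 + log10(3.91)
pH = 4.3922

4.3922


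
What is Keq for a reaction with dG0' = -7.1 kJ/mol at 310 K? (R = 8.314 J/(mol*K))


Keq = exp(-dG0 * 1000 / (R * T))
Keq = exp(-(-7.1) * 1000 / (8.314 * 310))
Keq = 15.7176

15.7176


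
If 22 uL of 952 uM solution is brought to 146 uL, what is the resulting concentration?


C2 = C1 * V1 / V2
C2 = 952 * 22 / 146
C2 = 143.4521 uM

143.4521 uM


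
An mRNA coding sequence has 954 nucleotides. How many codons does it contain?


codons = nucleotides / 3
codons = 954 / 3 = 318

318


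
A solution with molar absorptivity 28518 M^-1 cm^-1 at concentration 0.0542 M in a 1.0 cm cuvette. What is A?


A = epsilon * c * l
A = 28518 * 0.0542 * 1.0
A = 1545.6756

1545.6756


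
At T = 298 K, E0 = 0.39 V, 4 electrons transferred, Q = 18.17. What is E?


E = E0 - (RT/nF) * ln(Q)
E = 0.39 - (8.314 * 298 / (4 * 96485)) * ln(18.17)
E = 0.3714 V

0.3714 V


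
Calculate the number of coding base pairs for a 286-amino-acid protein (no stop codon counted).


Each amino acid = 1 codon = 3 bp
bp = 286 * 3 = 858 bp

858 bp


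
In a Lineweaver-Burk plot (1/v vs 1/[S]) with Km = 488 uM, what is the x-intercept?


x-intercept = -1/Km
= -1/488
= -0.002 1/uM

-0.002 1/uM


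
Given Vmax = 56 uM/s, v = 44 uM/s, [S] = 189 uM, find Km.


Km = [S] * (Vmax - v) / v
Km = 189 * (56 - 44) / 44
Km = 51.5455 uM

51.5455 uM


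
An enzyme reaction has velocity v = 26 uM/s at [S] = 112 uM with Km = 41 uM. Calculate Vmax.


Vmax = v * (Km + [S]) / [S]
Vmax = 26 * (41 + 112) / 112
Vmax = 35.5179 uM/s

35.5179 uM/s


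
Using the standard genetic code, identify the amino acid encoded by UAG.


Standard genetic code lookup.
Codon UAG -> Stop

Stop


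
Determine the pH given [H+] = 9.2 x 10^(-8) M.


pH = -log10([H+])
pH = -log10(9.2 x 10^(-8))
pH = 7.0362

7.0362


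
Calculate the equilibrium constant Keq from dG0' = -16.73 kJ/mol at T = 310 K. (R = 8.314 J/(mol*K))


Keq = exp(-dG0 * 1000 / (R * T))
Keq = exp(-(-16.73) * 1000 / (8.314 * 310))
Keq = 659.3065

659.3065


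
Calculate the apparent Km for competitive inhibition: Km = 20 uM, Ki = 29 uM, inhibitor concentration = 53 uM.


Km_app = Km * (1 + [I]/Ki)
Km_app = 20 * (1 + 53/29)
Km_app = 56.5517 uM

56.5517 uM


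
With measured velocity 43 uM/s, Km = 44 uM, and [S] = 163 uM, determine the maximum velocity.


Vmax = v * (Km + [S]) / [S]
Vmax = 43 * (44 + 163) / 163
Vmax = 54.6074 uM/s

54.6074 uM/s


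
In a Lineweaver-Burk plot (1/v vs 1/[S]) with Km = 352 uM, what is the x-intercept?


x-intercept = -1/Km
= -1/352
= -0.0028 1/uM

-0.0028 1/uM


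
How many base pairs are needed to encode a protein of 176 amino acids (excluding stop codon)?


Each amino acid = 1 codon = 3 bp
bp = 176 * 3 = 528 bp

528 bp


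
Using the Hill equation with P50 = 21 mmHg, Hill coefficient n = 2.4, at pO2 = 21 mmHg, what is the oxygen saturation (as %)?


Y = pO2^n / (P50^n + pO2^n)
Y = 21^2.4 / (21^2.4 + 21^2.4)
Y = 50.0%

50.0%


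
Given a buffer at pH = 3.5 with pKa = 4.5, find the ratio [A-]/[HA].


[A-]/[HA] = 10^(pH - pKa)
= 10^(3.5 - 4.5)
= 0.1

0.1


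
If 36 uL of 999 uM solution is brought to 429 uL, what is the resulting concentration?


C2 = C1 * V1 / V2
C2 = 999 * 36 / 429
C2 = 83.8322 uM

83.8322 uM


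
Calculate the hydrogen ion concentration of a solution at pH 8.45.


[H+] = 10^(-pH)
[H+] = 10^(-8.45)
[H+] = 3.548e-09 M

3.548e-09 M


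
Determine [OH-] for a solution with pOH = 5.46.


[OH-] = 10^(-pOH)
[OH-] = 10^(-5.46)
[OH-] = 3.467e-06 M

3.467e-06 M


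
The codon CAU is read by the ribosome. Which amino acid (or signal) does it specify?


Standard genetic code lookup.
Codon CAU -> His

His


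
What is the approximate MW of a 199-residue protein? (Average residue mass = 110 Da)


MW = n_residues * 110 Da
MW = 199 * 110
MW = 21890 Da

21890 Da


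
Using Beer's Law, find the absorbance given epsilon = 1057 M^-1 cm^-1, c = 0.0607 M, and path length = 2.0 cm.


A = epsilon * c * l
A = 1057 * 0.0607 * 2.0
A = 128.3198

128.3198


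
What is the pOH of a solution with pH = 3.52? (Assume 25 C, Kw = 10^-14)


pOH = 14 - pH
pOH = 14 - 3.52
pOH = 10.48

10.48


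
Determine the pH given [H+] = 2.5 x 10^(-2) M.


pH = -log10([H+])
pH = -log10(2.5 x 10^(-2))
pH = 1.6021

1.6021


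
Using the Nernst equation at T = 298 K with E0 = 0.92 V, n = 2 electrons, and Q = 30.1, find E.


E = E0 - (RT/nF) * ln(Q)
E = 0.92 - (8.314 * 298 / (2 * 96485)) * ln(30.1)
E = 0.8763 V

0.8763 V


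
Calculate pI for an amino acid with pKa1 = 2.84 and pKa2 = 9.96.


pI = (pKa1 + pKa2) / 2
pI = (2.84 + 9.96) / 2
pI = 6.4

6.4


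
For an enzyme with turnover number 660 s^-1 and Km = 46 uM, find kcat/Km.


Catalytic efficiency = kcat / Km
= 660 / 46
= 14.3478 uM^-1*s^-1

14.3478 uM^-1*s^-1


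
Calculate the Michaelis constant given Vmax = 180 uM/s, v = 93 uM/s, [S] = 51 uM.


Km = [S] * (Vmax - v) / v
Km = 51 * (180 - 93) / 93
Km = 47.7097 uM

47.7097 uM


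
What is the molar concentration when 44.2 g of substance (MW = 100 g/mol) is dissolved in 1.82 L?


C = (mass / MW) / volume
C = (44.2 / 100) / 1.82
C = 0.2429 M

0.2429 M


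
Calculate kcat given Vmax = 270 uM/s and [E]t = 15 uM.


kcat = Vmax / [E]t
kcat = 270 / 15
kcat = 18.0 s^-1

18.0 s^-1


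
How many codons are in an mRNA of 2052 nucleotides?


codons = nucleotides / 3
codons = 2052 / 3 = 684

684


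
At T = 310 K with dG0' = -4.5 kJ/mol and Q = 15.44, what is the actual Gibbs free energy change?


dG = dG0' + RT * ln(Q) / 1000
dG = -4.5 + 8.314 * 310 * ln(15.44) / 1000
dG = 2.5541 kJ/mol

2.5541 kJ/mol


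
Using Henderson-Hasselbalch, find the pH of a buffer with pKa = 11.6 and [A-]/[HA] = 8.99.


pH = pKa + log10([A-]/[HA])
pH = 11.6 + log10(8.99)
pH = 12.5538

12.5538


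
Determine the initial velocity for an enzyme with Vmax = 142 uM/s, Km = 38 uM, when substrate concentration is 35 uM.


v = Vmax * [S] / (Km + [S])
v = 142 * 35 / (38 + 35)
v = 68.0822 uM/s

68.0822 uM/s


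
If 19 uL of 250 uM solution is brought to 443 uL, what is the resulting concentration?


C2 = C1 * V1 / V2
C2 = 250 * 19 / 443
C2 = 10.7223 uM

10.7223 uM


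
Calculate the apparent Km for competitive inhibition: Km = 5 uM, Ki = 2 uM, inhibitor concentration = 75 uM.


Km_app = Km * (1 + [I]/Ki)
Km_app = 5 * (1 + 75/2)
Km_app = 192.5 uM

192.5 uM


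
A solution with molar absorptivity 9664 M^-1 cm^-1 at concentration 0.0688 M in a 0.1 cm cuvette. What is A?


A = epsilon * c * l
A = 9664 * 0.0688 * 0.1
A = 66.4883

66.4883


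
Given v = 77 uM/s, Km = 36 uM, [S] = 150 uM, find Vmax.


Vmax = v * (Km + [S]) / [S]
Vmax = 77 * (36 + 150) / 150
Vmax = 95.48 uM/s

95.48 uM/s


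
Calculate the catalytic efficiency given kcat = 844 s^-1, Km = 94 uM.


Catalytic efficiency = kcat / Km
= 844 / 94
= 8.9787 uM^-1*s^-1

8.9787 uM^-1*s^-1


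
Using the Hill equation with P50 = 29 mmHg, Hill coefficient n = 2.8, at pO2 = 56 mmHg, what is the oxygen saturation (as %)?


Y = pO2^n / (P50^n + pO2^n)
Y = 56^2.8 / (29^2.8 + 56^2.8)
Y = 86.33%

86.33%


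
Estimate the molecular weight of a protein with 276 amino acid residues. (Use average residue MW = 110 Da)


MW = n_residues * 110 Da
MW = 276 * 110
MW = 30360 Da

30360 Da


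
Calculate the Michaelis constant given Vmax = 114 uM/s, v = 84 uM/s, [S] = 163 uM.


Km = [S] * (Vmax - v) / v
Km = 163 * (114 - 84) / 84
Km = 58.2143 uM

58.2143 uM


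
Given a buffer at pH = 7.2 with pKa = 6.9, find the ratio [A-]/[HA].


[A-]/[HA] = 10^(pH - pKa)
= 10^(7.2 - 6.9)
= 1.9953

1.9953


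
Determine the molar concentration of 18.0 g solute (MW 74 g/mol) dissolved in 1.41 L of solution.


C = (mass / MW) / volume
C = (18.0 / 74) / 1.41
C = 0.1725 M

0.1725 M


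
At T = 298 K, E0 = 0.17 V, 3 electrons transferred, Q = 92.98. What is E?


E = E0 - (RT/nF) * ln(Q)
E = 0.17 - (8.314 * 298 / (3 * 96485)) * ln(92.98)
E = 0.1312 V

0.1312 V


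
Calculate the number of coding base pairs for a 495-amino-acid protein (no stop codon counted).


Each amino acid = 1 codon = 3 bp
bp = 495 * 3 = 1485 bp

1485 bp


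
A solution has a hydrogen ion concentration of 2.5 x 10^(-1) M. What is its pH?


pH = -log10([H+])
pH = -log10(2.5 x 10^(-1))
pH = 0.6021

0.6021


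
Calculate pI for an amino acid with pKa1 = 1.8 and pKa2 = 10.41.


pI = (pKa1 + pKa2) / 2
pI = (1.8 + 10.41) / 2
pI = 6.105

6.105


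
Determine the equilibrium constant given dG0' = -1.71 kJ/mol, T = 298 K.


Keq = exp(-dG0 * 1000 / (R * T))
Keq = exp(-(-1.71) * 1000 / (8.314 * 298))
Keq = 1.9941

1.9941


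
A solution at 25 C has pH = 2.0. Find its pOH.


pOH = 14 - pH
pOH = 14 - 2.0
pOH = 12.0

12.0


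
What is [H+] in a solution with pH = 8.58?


[H+] = 10^(-pH)
[H+] = 10^(-8.58)
[H+] = 2.630e-09 M

2.630e-09 M


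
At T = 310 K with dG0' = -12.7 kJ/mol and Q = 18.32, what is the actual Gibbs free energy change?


dG = dG0' + RT * ln(Q) / 1000
dG = -12.7 + 8.314 * 310 * ln(18.32) / 1000
dG = -5.2051 kJ/mol

-5.2051 kJ/mol


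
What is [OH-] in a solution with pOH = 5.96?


[OH-] = 10^(-pOH)
[OH-] = 10^(-5.96)
[OH-] = 1.096e-06 M

1.096e-06 M


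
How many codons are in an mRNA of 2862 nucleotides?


codons = nucleotides / 3
codons = 2862 / 3 = 954

954


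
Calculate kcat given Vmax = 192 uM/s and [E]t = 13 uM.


kcat = Vmax / [E]t
kcat = 192 / 13
kcat = 14.7692 s^-1

14.7692 s^-1


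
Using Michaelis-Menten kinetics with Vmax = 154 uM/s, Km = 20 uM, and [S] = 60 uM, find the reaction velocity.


v = Vmax * [S] / (Km + [S])
v = 154 * 60 / (20 + 60)
v = 115.5 uM/s

115.5 uM/s


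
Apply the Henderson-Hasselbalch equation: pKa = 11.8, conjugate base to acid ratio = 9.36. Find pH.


pH = pKa + log10([A-]/[HA])
pH = 11.8 + log10(9.36)
pH = 12.7713

12.7713


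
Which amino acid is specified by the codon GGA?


Standard genetic code lookup.
Codon GGA -> Gly

Gly


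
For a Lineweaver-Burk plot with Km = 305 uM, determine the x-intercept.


x-intercept = -1/Km
= -1/305
= -0.0033 1/uM

-0.0033 1/uM


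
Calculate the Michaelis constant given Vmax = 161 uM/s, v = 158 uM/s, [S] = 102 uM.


Km = [S] * (Vmax - v) / v
Km = 102 * (161 - 158) / 158
Km = 1.9367 uM

1.9367 uM


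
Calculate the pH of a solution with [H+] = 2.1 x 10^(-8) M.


pH = -log10([H+])
pH = -log10(2.1 x 10^(-8))
pH = 7.6778

7.6778


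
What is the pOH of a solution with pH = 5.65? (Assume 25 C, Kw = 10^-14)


pOH = 14 - pH
pOH = 14 - 5.65
pOH = 8.35

8.35


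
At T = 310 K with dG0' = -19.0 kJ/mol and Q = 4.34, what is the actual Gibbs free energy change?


dG = dG0' + RT * ln(Q) / 1000
dG = -19.0 + 8.314 * 310 * ln(4.34) / 1000
dG = -15.2168 kJ/mol

-15.2168 kJ/mol


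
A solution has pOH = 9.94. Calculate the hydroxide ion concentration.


[OH-] = 10^(-pOH)
[OH-] = 10^(-9.94)
[OH-] = 1.148e-10 M

1.148e-10 M


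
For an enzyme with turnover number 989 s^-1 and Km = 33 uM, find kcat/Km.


Catalytic efficiency = kcat / Km
= 989 / 33
= 29.9697 uM^-1*s^-1

29.9697 uM^-1*s^-1


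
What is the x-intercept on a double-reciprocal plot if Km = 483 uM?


x-intercept = -1/Km
= -1/483
= -0.0021 1/uM

-0.0021 1/uM


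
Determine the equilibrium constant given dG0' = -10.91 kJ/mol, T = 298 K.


Keq = exp(-dG0 * 1000 / (R * T))
Keq = exp(-(-10.91) * 1000 / (8.314 * 298))
Keq = 81.7368

81.7368


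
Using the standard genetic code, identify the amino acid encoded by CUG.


Standard genetic code lookup.
Codon CUG -> Leu

Leu


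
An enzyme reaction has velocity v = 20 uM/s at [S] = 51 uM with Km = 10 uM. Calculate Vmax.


Vmax = v * (Km + [S]) / [S]
Vmax = 20 * (10 + 51) / 51
Vmax = 23.9216 uM/s

23.9216 uM/s


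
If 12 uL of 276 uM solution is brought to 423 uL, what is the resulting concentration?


C2 = C1 * V1 / V2
C2 = 276 * 12 / 423
C2 = 7.8298 uM

7.8298 uM


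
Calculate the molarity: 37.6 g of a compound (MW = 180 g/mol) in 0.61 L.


C = (mass / MW) / volume
C = (37.6 / 180) / 0.61
C = 0.3424 M

0.3424 M


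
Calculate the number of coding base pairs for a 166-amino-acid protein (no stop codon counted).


Each amino acid = 1 codon = 3 bp
bp = 166 * 3 = 498 bp

498 bp


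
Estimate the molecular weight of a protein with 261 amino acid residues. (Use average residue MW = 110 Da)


MW = n_residues * 110 Da
MW = 261 * 110
MW = 28710 Da

28710 Da


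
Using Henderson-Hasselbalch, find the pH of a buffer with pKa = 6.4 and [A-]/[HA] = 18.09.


pH = pKa + log10([A-]/[HA])
pH = 6.4 + log10(18.09)
pH = 7.6574

7.6574


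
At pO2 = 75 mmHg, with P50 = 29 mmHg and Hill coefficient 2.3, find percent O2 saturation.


Y = pO2^n / (P50^n + pO2^n)
Y = 75^2.3 / (29^2.3 + 75^2.3)
Y = 89.89%

89.89%


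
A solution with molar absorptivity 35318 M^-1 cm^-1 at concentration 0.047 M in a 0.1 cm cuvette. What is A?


A = epsilon * c * l
A = 35318 * 0.047 * 0.1
A = 165.9946

165.9946


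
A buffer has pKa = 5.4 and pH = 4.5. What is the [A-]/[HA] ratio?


[A-]/[HA] = 10^(pH - pKa)
= 10^(4.5 - 5.4)
= 0.1259

0.1259


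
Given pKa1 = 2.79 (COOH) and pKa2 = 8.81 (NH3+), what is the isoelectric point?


pI = (pKa1 + pKa2) / 2
pI = (2.79 + 8.81) / 2
pI = 5.8

5.8


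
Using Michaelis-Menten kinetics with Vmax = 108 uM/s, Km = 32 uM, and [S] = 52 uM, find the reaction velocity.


v = Vmax * [S] / (Km + [S])
v = 108 * 52 / (32 + 52)
v = 66.8571 uM/s

66.8571 uM/s


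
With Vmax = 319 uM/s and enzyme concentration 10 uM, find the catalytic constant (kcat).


kcat = Vmax / [E]t
kcat = 319 / 10
kcat = 31.9 s^-1

31.9 s^-1


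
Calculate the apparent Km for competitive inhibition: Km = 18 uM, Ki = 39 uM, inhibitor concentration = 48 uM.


Km_app = Km * (1 + [I]/Ki)
Km_app = 18 * (1 + 48/39)
Km_app = 40.1538 uM

40.1538 uM


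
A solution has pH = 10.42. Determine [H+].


[H+] = 10^(-pH)
[H+] = 10^(-10.42)
[H+] = 3.802e-11 M

3.802e-11 M


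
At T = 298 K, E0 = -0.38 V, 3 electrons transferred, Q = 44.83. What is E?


E = E0 - (RT/nF) * ln(Q)
E = -0.38 - (8.314 * 298 / (3 * 96485)) * ln(44.83)
E = -0.4126 V

-0.4126 V


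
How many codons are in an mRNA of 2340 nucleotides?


codons = nucleotides / 3
codons = 2340 / 3 = 780

780


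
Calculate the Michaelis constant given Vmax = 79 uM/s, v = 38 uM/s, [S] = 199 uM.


Km = [S] * (Vmax - v) / v
Km = 199 * (79 - 38) / 38
Km = 214.7105 uM

214.7105 uM


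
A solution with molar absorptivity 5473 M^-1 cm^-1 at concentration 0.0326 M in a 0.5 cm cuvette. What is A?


A = epsilon * c * l
A = 5473 * 0.0326 * 0.5
A = 89.2099

89.2099


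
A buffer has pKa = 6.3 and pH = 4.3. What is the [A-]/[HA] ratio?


[A-]/[HA] = 10^(pH - pKa)
= 10^(4.3 - 6.3)
= 0.01

0.01


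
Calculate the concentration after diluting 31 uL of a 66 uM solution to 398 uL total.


C2 = C1 * V1 / V2
C2 = 66 * 31 / 398
C2 = 5.1407 uM

5.1407 uM


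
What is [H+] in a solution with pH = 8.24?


[H+] = 10^(-pH)
[H+] = 10^(-8.24)
[H+] = 5.754e-09 M

5.754e-09 M


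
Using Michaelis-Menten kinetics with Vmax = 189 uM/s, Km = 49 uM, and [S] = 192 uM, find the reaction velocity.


v = Vmax * [S] / (Km + [S])
v = 189 * 192 / (49 + 192)
v = 150.5726 uM/s

150.5726 uM/s


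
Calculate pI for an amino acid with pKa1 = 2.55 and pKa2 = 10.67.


pI = (pKa1 + pKa2) / 2
pI = (2.55 + 10.67) / 2
pI = 6.61

6.61


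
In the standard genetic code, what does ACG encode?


Standard genetic code lookup.
Codon ACG -> Thr

Thr


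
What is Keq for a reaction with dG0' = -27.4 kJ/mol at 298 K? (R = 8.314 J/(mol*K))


Keq = exp(-dG0 * 1000 / (R * T))
Keq = exp(-(-27.4) * 1000 / (8.314 * 298))
Keq = 63526.6273

63526.6273


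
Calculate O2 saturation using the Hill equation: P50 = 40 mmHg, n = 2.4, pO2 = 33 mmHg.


Y = pO2^n / (P50^n + pO2^n)
Y = 33^2.4 / (40^2.4 + 33^2.4)
Y = 38.66%

38.66%


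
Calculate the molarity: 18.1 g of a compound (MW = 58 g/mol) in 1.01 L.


C = (mass / MW) / volume
C = (18.1 / 58) / 1.01
C = 0.309 M

0.309 M


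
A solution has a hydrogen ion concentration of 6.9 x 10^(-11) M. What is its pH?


pH = -log10([H+])
pH = -log10(6.9 x 10^(-11))
pH = 10.1612

10.1612


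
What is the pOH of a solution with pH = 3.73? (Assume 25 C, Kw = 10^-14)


pOH = 14 - pH
pOH = 14 - 3.73
pOH = 10.27

10.27


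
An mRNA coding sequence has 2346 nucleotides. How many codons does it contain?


codons = nucleotides / 3
codons = 2346 / 3 = 782

782


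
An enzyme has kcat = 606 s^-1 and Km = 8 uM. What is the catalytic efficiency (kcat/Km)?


Catalytic efficiency = kcat / Km
= 606 / 8
= 75.75 uM^-1*s^-1

75.75 uM^-1*s^-1


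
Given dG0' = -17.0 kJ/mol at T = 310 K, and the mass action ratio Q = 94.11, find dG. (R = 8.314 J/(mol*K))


dG = dG0' + RT * ln(Q) / 1000
dG = -17.0 + 8.314 * 310 * ln(94.11) / 1000
dG = -5.2874 kJ/mol

-5.2874 kJ/mol


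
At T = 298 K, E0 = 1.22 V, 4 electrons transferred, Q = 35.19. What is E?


E = E0 - (RT/nF) * ln(Q)
E = 1.22 - (8.314 * 298 / (4 * 96485)) * ln(35.19)
E = 1.1971 V

1.1971 V


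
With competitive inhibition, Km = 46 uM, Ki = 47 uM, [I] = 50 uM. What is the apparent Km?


Km_app = Km * (1 + [I]/Ki)
Km_app = 46 * (1 + 50/47)
Km_app = 94.9362 uM

94.9362 uM


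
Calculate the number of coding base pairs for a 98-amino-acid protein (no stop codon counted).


Each amino acid = 1 codon = 3 bp
bp = 98 * 3 = 294 bp

294 bp


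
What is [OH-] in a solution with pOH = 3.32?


[OH-] = 10^(-pOH)
[OH-] = 10^(-3.32)
[OH-] = 4.786e-04 M

4.786e-04 M


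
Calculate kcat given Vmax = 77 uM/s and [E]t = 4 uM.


kcat = Vmax / [E]t
kcat = 77 / 4
kcat = 19.25 s^-1

19.25 s^-1


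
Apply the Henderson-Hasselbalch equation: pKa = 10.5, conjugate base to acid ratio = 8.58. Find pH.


pH = pKa + log10([A-]/[HA])
pH = 10.5 + log10(8.58)
pH = 11.4335

11.4335


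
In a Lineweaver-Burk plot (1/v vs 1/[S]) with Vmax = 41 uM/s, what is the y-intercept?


y-intercept = 1/Vmax
= 1/41
= 0.0244 s/uM

0.0244 s/uM


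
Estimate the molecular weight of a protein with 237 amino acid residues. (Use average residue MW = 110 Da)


MW = n_residues * 110 Da
MW = 237 * 110
MW = 26070 Da

26070 Da


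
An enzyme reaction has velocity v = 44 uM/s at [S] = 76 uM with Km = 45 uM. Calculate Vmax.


Vmax = v * (Km + [S]) / [S]
Vmax = 44 * (45 + 76) / 76
Vmax = 70.0526 uM/s

70.0526 uM/s


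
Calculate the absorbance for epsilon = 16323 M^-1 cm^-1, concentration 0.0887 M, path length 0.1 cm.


A = epsilon * c * l
A = 16323 * 0.0887 * 0.1
A = 144.785

144.785


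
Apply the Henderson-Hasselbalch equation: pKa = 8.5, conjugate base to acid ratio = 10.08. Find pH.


pH = pKa + log10([A-]/[HA])
pH = 8.5 + log10(10.08)
pH = 9.5035

9.5035


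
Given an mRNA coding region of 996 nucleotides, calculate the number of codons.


codons = nucleotides / 3
codons = 996 / 3 = 332

332


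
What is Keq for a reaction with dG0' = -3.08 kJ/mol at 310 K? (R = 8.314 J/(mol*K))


Keq = exp(-dG0 * 1000 / (R * T))
Keq = exp(-(-3.08) * 1000 / (8.314 * 310))
Keq = 3.3037

3.3037


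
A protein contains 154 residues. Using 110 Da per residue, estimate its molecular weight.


MW = n_residues * 110 Da
MW = 154 * 110
MW = 16940 Da

16940 Da


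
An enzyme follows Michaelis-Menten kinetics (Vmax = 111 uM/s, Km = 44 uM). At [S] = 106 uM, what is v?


v = Vmax * [S] / (Km + [S])
v = 111 * 106 / (44 + 106)
v = 78.44 uM/s

78.44 uM/s


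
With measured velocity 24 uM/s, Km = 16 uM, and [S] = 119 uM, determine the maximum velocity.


Vmax = v * (Km + [S]) / [S]
Vmax = 24 * (16 + 119) / 119
Vmax = 27.2269 uM/s

27.2269 uM/s


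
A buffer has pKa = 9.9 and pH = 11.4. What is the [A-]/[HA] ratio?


[A-]/[HA] = 10^(pH - pKa)
= 10^(11.4 - 9.9)
= 31.6228

31.6228


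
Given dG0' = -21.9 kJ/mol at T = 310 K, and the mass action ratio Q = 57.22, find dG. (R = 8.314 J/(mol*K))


dG = dG0' + RT * ln(Q) / 1000
dG = -21.9 + 8.314 * 310 * ln(57.22) / 1000
dG = -11.4698 kJ/mol

-11.4698 kJ/mol


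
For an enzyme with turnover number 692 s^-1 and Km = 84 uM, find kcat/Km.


Catalytic efficiency = kcat / Km
= 692 / 84
= 8.2381 uM^-1*s^-1

8.2381 uM^-1*s^-1


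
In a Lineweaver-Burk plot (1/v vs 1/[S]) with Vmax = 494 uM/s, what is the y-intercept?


y-intercept = 1/Vmax
= 1/494
= 0.002 s/uM

0.002 s/uM


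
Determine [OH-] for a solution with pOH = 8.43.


[OH-] = 10^(-pOH)
[OH-] = 10^(-8.43)
[OH-] = 3.715e-09 M

3.715e-09 M


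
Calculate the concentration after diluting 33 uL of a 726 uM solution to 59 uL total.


C2 = C1 * V1 / V2
C2 = 726 * 33 / 59
C2 = 406.0678 uM

406.0678 uM


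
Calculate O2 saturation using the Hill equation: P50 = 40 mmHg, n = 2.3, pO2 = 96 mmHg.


Y = pO2^n / (P50^n + pO2^n)
Y = 96^2.3 / (40^2.3 + 96^2.3)
Y = 88.22%

88.22%


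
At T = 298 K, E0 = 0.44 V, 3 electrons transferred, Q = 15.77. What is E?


E = E0 - (RT/nF) * ln(Q)
E = 0.44 - (8.314 * 298 / (3 * 96485)) * ln(15.77)
E = 0.4164 V

0.4164 V


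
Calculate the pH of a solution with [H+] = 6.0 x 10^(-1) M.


pH = -log10([H+])
pH = -log10(6.0 x 10^(-1))
pH = 0.2218

0.2218


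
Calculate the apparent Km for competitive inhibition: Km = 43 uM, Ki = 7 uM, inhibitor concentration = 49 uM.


Km_app = Km * (1 + [I]/Ki)
Km_app = 43 * (1 + 49/7)
Km_app = 344.0 uM

344.0 uM


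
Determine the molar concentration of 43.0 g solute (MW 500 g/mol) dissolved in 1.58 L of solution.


C = (mass / MW) / volume
C = (43.0 / 500) / 1.58
C = 0.0544 M

0.0544 M
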